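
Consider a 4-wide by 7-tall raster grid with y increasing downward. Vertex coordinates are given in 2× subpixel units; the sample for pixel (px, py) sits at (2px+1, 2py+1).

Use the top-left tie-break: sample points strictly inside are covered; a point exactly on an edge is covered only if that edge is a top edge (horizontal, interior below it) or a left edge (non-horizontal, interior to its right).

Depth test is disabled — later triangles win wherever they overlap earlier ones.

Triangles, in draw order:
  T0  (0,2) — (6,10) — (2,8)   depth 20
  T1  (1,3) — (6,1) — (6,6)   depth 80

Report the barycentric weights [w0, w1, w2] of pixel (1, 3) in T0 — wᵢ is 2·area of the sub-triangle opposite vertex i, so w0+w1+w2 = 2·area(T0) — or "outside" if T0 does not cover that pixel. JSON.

T0:
  2·area = 20
  edge (0, 2)→(6, 10): d=(6,8) right/bottom  bias=-1
  edge (6, 10)→(2, 8): d=(-4,-2) top-left  bias=+0
  edge (2, 8)→(0, 2): d=(-2,-6) top-left  bias=+0
    (0,2)@(1, 5): e=[10,10,0] → █  [on edge]
    (1,2)@(3, 5): e=[-6,14,12] → ·
    (0,3)@(1, 7): e=[22,2,-4] → ·
    (1,3)@(3, 7): e=[6,6,8] → █
    (2,3)@(5, 7): e=[-10,10,20] → ·
    (1,4)@(3, 9): e=[18,-2,4] → ·
    (2,4)@(5, 9): e=[2,2,16] → █
    (3,4)@(7, 9): e=[-14,6,28] → ·
    (1,5)@(3, 11): e=[30,-10,0] → ·  [on edge]
    (2,5)@(5, 11): e=[14,-6,12] → ·
  covered (3 px):
    · · · ·
    · · · ·
    █ · · ·
    · █ · ·
    · · █ ·
    · · · ·
    · · · ·
T1:
  2·area = 25
  edge (1, 3)→(6, 1): d=(5,-2) top-left  bias=+0
  edge (6, 1)→(6, 6): d=(0,5) right/bottom  bias=-1
  edge (6, 6)→(1, 3): d=(-5,-3) top-left  bias=+0
    (0,1)@(1, 3): e=[0,25,0] → █  [on edge]
    (1,1)@(3, 3): e=[4,15,6] → █
    (2,1)@(5, 3): e=[8,5,12] → █
    (3,1)@(7, 3): e=[12,-5,18] → ·
    (0,2)@(1, 5): e=[10,25,-10] → ·
    (1,2)@(3, 5): e=[14,15,-4] → ·
    (2,2)@(5, 5): e=[18,5,2] → █
    (3,2)@(7, 5): e=[22,-5,8] → ·
    (2,3)@(5, 7): e=[28,5,-8] → ·
  covered (4 px):
    · · · ·
    █ █ █ ·
    · · █ ·
    · · · ·
    · · · ·
    · · · ·
    · · · ·

Answer: [6,8,6]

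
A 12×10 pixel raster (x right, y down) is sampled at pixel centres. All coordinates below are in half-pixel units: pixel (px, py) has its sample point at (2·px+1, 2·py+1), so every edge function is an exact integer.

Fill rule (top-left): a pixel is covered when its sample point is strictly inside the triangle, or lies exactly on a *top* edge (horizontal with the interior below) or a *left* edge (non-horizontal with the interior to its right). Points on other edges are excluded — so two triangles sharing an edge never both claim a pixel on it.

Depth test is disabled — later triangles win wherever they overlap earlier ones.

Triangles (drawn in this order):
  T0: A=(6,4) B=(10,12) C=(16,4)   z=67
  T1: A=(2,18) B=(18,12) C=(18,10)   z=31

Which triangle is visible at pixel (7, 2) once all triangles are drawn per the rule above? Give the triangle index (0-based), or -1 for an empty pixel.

T0:
  2·area = 80  (B↔C swapped to make it positive)
  edge (6, 4)→(16, 4): d=(10,0) top-left  bias=+0
  edge (16, 4)→(10, 12): d=(-6,8) right/bottom  bias=-1
  edge (10, 12)→(6, 4): d=(-4,-8) top-left  bias=+0
    (3,2)@(7, 5): e=[10,66,4] → █
    (4,2)@(9, 5): e=[10,50,20] → █
    (5,2)@(11, 5): e=[10,34,36] → █
    (6,2)@(13, 5): e=[10,18,52] → █
    (7,2)@(15, 5): e=[10,2,68] → █
    (8,2)@(17, 5): e=[10,-14,84] → ·
    (3,3)@(7, 7): e=[30,54,-4] → ·
    (4,3)@(9, 7): e=[30,38,12] → █
    (7,3)@(15, 7): e=[30,-10,60] → ·
    (4,4)@(9, 9): e=[50,26,4] → █
    (6,4)@(13, 9): e=[50,-6,36] → ·
    (4,5)@(9, 11): e=[70,14,-4] → ·
  covered (10 px):
    · · · · · · · · · · · ·
    · · · · · · · · · · · ·
    · · · █ █ █ █ █ · · · ·
    · · · · █ █ █ · · · · ·
    · · · · █ █ · · · · · ·
    · · · · · · · · · · · ·
    · · · · · · · · · · · ·
    · · · · · · · · · · · ·
    · · · · · · · · · · · ·
    · · · · · · · · · · · ·
T1:
  2·area = 32  (B↔C swapped to make it positive)
  edge (2, 18)→(18, 10): d=(16,-8) top-left  bias=+0
  edge (18, 10)→(18, 12): d=(0,2) right/bottom  bias=-1
  edge (18, 12)→(2, 18): d=(-16,6) right/bottom  bias=-1
    (8,5)@(17, 11): e=[8,2,22] → █
    (9,5)@(19, 11): e=[24,-2,10] → ·
    (6,6)@(13, 13): e=[8,10,14] → █
    (7,6)@(15, 13): e=[24,6,2] → █
    (8,6)@(17, 13): e=[40,2,-10] → ·
    (4,7)@(9, 15): e=[8,18,6] → █
    (5,7)@(11, 15): e=[24,14,-6] → ·
    (6,7)@(13, 15): e=[40,10,-18] → ·
    (7,7)@(15, 15): e=[56,6,-30] → ·
    (4,8)@(9, 17): e=[40,18,-26] → ·
  covered (4 px):
    · · · · · · · · · · · ·
    · · · · · · · · · · · ·
    · · · · · · · · · · · ·
    · · · · · · · · · · · ·
    · · · · · · · · · · · ·
    · · · · · · · · █ · · ·
    · · · · · · █ █ · · · ·
    · · · · █ · · · · · · ·
    · · · · · · · · · · · ·
    · · · · · · · · · · · ·

Z-buffer (winner per pixel, '.' = empty):
  . . . . . . . . . . . .
  . . . . . . . . . . . .
  . . . 0 0 0 0 0 . . . .
  . . . . 0 0 0 . . . . .
  . . . . 0 0 . . . . . .
  . . . . . . . . 1 . . .
  . . . . . . 1 1 . . . .
  . . . . 1 . . . . . . .
  . . . . . . . . . . . .
  . . . . . . . . . . . .

Answer: 0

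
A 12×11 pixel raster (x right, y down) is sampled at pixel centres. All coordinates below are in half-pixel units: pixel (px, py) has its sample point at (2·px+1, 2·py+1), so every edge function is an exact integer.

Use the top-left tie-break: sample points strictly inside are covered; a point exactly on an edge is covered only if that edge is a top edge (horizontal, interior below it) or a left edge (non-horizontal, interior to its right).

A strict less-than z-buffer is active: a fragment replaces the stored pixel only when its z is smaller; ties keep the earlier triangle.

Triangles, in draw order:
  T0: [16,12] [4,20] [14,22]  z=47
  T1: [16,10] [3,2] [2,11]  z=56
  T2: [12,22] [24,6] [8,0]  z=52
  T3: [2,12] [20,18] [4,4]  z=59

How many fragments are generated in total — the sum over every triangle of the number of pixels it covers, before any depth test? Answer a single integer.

T0:
  2·area = 104  (B↔C swapped to make it positive)
  edge (16, 12)→(14, 22): d=(-2,10) right/bottom  bias=-1
  edge (14, 22)→(4, 20): d=(-10,-2) top-left  bias=+0
  edge (4, 20)→(16, 12): d=(12,-8) top-left  bias=+0
    (8,3)@(17, 7): e=[0,156,-52] → ·  [on edge]
    (7,6)@(15, 13): e=[8,92,4] → █
    (8,6)@(17, 13): e=[-12,96,20] → ·
    (6,7)@(13, 15): e=[24,68,12] → █
    (8,7)@(17, 15): e=[-16,76,44] → ·
    (4,8)@(9, 17): e=[60,40,4] → █
    (5,8)@(11, 17): e=[40,44,20] → █
    (7,8)@(15, 17): e=[0,52,52] → ·  [on edge]
    (3,9)@(7, 19): e=[76,16,12] → █
    (7,9)@(15, 19): e=[-4,32,76] → ·
    (3,10)@(7, 21): e=[72,-4,36] → ·
    (4,10)@(9, 21): e=[52,0,52] → █  [on edge]
  covered (13 px):
    · · · · · · · · · · · ·
    · · · · · · · · · · · ·
    · · · · · · · · · · · ·
    · · · · · · · · · · · ·
    · · · · · · · · · · · ·
    · · · · · · · · · · · ·
    · · · · · · · █ · · · ·
    · · · · · · █ █ · · · ·
    · · · · █ █ █ · · · · ·
    · · · █ █ █ █ · · · · ·
    · · · · █ █ █ · · · · ·
T1:
  2·area = 125  (B↔C swapped to make it positive)
  edge (16, 10)→(2, 11): d=(-14,1) right/bottom  bias=-1
  edge (2, 11)→(3, 2): d=(1,-9) top-left  bias=+0
  edge (3, 2)→(16, 10): d=(13,8) right/bottom  bias=-1
    (1,1)@(3, 3): e=[111,1,13] → █
    (2,1)@(5, 3): e=[109,19,-3] → ·
    (1,2)@(3, 5): e=[83,3,39] → █
    (2,2)@(5, 5): e=[81,21,23] → █
    (3,2)@(7, 5): e=[79,39,7] → █
    (4,2)@(9, 5): e=[77,57,-9] → ·
    (1,3)@(3, 7): e=[55,5,65] → █
    (4,3)@(9, 7): e=[49,59,17] → █
    (5,3)@(11, 7): e=[47,77,1] → █
    (6,3)@(13, 7): e=[45,95,-15] → ·
    (1,4)@(3, 9): e=[27,7,91] → █
    (6,4)@(13, 9): e=[17,97,11] → █
  covered (15 px):
    · · · · · · · · · · · ·
    · █ · · · · · · · · · ·
    · █ █ █ · · · · · · · ·
    · █ █ █ █ █ · · · · · ·
    · █ █ █ █ █ █ · · · · ·
    · · · · · · · · · · · ·
    · · · · · · · · · · · ·
    · · · · · · · · · · · ·
    · · · · · · · · · · · ·
    · · · · · · · · · · · ·
    · · · · · · · · · · · ·
T2:
  2·area = 328  (B↔C swapped to make it positive)
  edge (12, 22)→(8, 0): d=(-4,-22) top-left  bias=+0
  edge (8, 0)→(24, 6): d=(16,6) right/bottom  bias=-1
  edge (24, 6)→(12, 22): d=(-12,16) right/bottom  bias=-1
    (4,0)@(9, 1): e=[18,10,300] → █
    (5,0)@(11, 1): e=[62,-2,268] → ·
    (4,1)@(9, 3): e=[10,42,276] → █
    (5,1)@(11, 3): e=[54,30,244] → █
    (6,1)@(13, 3): e=[98,18,212] → █
    (7,1)@(15, 3): e=[142,6,180] → █
    (8,1)@(17, 3): e=[186,-6,148] → ·
    (4,2)@(9, 5): e=[2,74,252] → █
    (8,2)@(17, 5): e=[178,26,124] → █
    (9,2)@(19, 5): e=[222,14,92] → █
    (10,2)@(21, 5): e=[266,2,60] → █
    (11,2)@(23, 5): e=[310,-10,28] → ·
  covered (41 px):
    · · · · █ · · · · · · ·
    · · · · █ █ █ █ · · · ·
    · · · · █ █ █ █ █ █ █ ·
    · · · · · █ █ █ █ █ █ █
    · · · · · █ █ █ █ █ █ ·
    · · · · · █ █ █ █ █ · ·
    · · · · · █ █ █ █ · · ·
    · · · · · █ █ █ █ · · ·
    · · · · · · █ █ · · · ·
    · · · · · · █ · · · · ·
    · · · · · · · · · · · ·
T3:
  2·area = 156  (B↔C swapped to make it positive)
  edge (2, 12)→(4, 4): d=(2,-8) top-left  bias=+0
  edge (4, 4)→(20, 18): d=(16,14) right/bottom  bias=-1
  edge (20, 18)→(2, 12): d=(-18,-6) top-left  bias=+0
    (2,2)@(5, 5): e=[10,2,144] → █
    (3,2)@(7, 5): e=[26,-26,156] → ·
    (2,3)@(5, 7): e=[14,34,108] → █
    (3,3)@(7, 7): e=[30,6,120] → █
    (4,3)@(9, 7): e=[46,-22,132] → ·
    (1,4)@(3, 9): e=[2,94,60] → █
    (4,4)@(9, 9): e=[50,10,96] → █
    (5,4)@(11, 9): e=[66,-18,108] → ·
    (1,5)@(3, 11): e=[6,126,24] → █
    (5,5)@(11, 11): e=[70,14,72] → █
    (6,5)@(13, 11): e=[86,-14,84] → ·
    (1,6)@(3, 13): e=[10,158,-12] → ·
    (2,6)@(5, 13): e=[26,130,0] → █  [on edge]
    (5,7)@(11, 15): e=[78,78,0] → █  [on edge]
    (8,8)@(17, 17): e=[130,26,0] → █  [on edge]
    (11,9)@(23, 19): e=[182,-26,0] → ·  [on edge]
  covered (21 px):
    · · · · · · · · · · · ·
    · · · · · · · · · · · ·
    · · █ · · · · · · · · ·
    · · █ █ · · · · · · · ·
    · █ █ █ █ · · · · · · ·
    · █ █ █ █ █ · · · · · ·
    · · █ █ █ █ █ · · · · ·
    · · · · · █ █ █ · · · ·
    · · · · · · · · █ · · ·
    · · · · · · · · · · · ·
    · · · · · · · · · · · ·

Final: 90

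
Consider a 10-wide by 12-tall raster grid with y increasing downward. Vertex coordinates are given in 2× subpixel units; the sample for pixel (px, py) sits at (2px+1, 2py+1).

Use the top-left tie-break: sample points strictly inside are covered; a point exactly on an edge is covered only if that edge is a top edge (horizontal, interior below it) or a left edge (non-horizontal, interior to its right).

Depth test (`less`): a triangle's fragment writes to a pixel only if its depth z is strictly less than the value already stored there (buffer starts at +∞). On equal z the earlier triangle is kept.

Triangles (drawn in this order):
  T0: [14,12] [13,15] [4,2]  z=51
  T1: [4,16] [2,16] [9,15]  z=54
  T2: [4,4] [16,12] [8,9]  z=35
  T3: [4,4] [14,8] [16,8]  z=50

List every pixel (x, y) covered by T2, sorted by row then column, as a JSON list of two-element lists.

T0:
  2·area = 40
  edge (14, 12)→(13, 15): d=(-1,3) right/bottom  bias=-1
  edge (13, 15)→(4, 2): d=(-9,-13) top-left  bias=+0
  edge (4, 2)→(14, 12): d=(10,10) right/bottom  bias=-1
    (1,0)@(3, 1): e=[44,-4,0] → .  [on edge]
    (2,1)@(5, 3): e=[36,4,0] → .  [on edge]
    (8,1)@(17, 3): e=[0,160,-120] → .  [on edge]
    (3,2)@(7, 5): e=[28,12,0] → .  [on edge]
    (4,3)@(9, 7): e=[20,20,0] → .  [on edge]
    (4,4)@(9, 9): e=[18,2,20] → X
    (5,4)@(11, 9): e=[12,28,0] → .  [on edge]
    (7,4)@(15, 9): e=[0,80,-40] → .  [on edge]
    (4,5)@(9, 11): e=[16,-16,40] → .
    (5,5)@(11, 11): e=[10,10,20] → X
    (6,5)@(13, 11): e=[4,36,0] → .  [on edge]
    (5,6)@(11, 13): e=[8,-8,40] → .
    (7,6)@(15, 13): e=[-4,44,0] → .  [on edge]
    (6,7)@(13, 15): e=[0,0,40] → .  [on edge]
    (8,7)@(17, 15): e=[-12,52,0] → .  [on edge]
    (9,8)@(19, 17): e=[-20,60,0] → .  [on edge]
    (5,10)@(11, 21): e=[0,-80,120] → .  [on edge]
  covered (3 px):
    . . . . . . . . . .
    . . . . . . . . . .
    . . . . . . . . . .
    . . . . . . . . . .
    . . . . X . . . . .
    . . . . . X . . . .
    . . . . . . X . . .
    . . . . . . . . . .
    . . . . . . . . . .
    . . . . . . . . . .
    . . . . . . . . . .
    . . . . . . . . . .
T1:
  2·area = 2
  edge (4, 16)→(2, 16): d=(-2,0) right/bottom  bias=-1
  edge (2, 16)→(9, 15): d=(7,-1) top-left  bias=+0
  edge (9, 15)→(4, 16): d=(-5,1) right/bottom  bias=-1
    (9,6)@(19, 13): e=[6,-4,0] → .  [on edge]
    (4,7)@(9, 15): e=[2,0,0] → .  [on edge]
  covered (0 px):
    . . . . . . . . . .
    . . . . . . . . . .
    . . . . . . . . . .
    . . . . . . . . . .
    . . . . . . . . . .
    . . . . . . . . . .
    . . . . . . . . . .
    . . . . . . . . . .
    . . . . . . . . . .
    . . . . . . . . . .
    . . . . . . . . . .
    . . . . . . . . . .
T2:
  2·area = 28
  edge (4, 4)→(16, 12): d=(12,8) right/bottom  bias=-1
  edge (16, 12)→(8, 9): d=(-8,-3) top-left  bias=+0
  edge (8, 9)→(4, 4): d=(-4,-5) top-left  bias=+0
    (2,2)@(5, 5): e=[4,23,1] → X
    (3,2)@(7, 5): e=[-12,29,11] → .
    (2,3)@(5, 7): e=[28,7,-7] → .
    (3,3)@(7, 7): e=[12,13,3] → X
    (4,3)@(9, 7): e=[-4,19,13] → .
    (3,4)@(7, 9): e=[36,-3,-5] → .
    (4,4)@(9, 9): e=[20,3,5] → X
    (5,4)@(11, 9): e=[4,9,15] → X
    (6,4)@(13, 9): e=[-12,15,25] → .
    (4,5)@(9, 11): e=[44,-13,-3] → .
    (5,5)@(11, 11): e=[28,-7,7] → .
  covered (4 px):
    . . . . . . . . . .
    . . . . . . . . . .
    . . X . . . . . . .
    . . . X . . . . . .
    . . . . X X . . . .
    . . . . . . . . . .
    . . . . . . . . . .
    . . . . . . . . . .
    . . . . . . . . . .
    . . . . . . . . . .
    . . . . . . . . . .
    . . . . . . . . . .
T3:
  2·area = 8  (B↔C swapped to make it positive)
  edge (4, 4)→(16, 8): d=(12,4) right/bottom  bias=-1
  edge (16, 8)→(14, 8): d=(-2,0) right/bottom  bias=-1
  edge (14, 8)→(4, 4): d=(-10,-4) top-left  bias=+0
    (0,1)@(1, 3): e=[0,10,-2] → .  [on edge]
    (3,2)@(7, 5): e=[0,6,2] → .  [on edge]
    (6,3)@(13, 7): e=[0,2,6] → .  [on edge]
    (9,4)@(19, 9): e=[0,-2,10] → .  [on edge]
  covered (0 px):
    . . . . . . . . . .
    . . . . . . . . . .
    . . . . . . . . . .
    . . . . . . . . . .
    . . . . . . . . . .
    . . . . . . . . . .
    . . . . . . . . . .
    . . . . . . . . . .
    . . . . . . . . . .
    . . . . . . . . . .
    . . . . . . . . . .
    . . . . . . . . . .

Result: [[2,2],[3,3],[4,4],[5,4]]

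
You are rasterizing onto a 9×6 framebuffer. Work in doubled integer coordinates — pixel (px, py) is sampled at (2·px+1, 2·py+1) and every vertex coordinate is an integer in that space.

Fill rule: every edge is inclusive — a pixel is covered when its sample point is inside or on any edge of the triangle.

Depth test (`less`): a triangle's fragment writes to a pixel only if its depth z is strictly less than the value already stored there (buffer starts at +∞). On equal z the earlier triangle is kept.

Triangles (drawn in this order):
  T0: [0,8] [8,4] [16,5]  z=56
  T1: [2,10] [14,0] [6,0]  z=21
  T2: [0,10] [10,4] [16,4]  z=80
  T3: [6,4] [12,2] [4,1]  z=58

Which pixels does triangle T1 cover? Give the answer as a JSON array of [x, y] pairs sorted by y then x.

T0:
  2·area = 40
  edge (0, 8)→(8, 4): d=(8,-4) inclusive
  edge (8, 4)→(16, 5): d=(8,1) inclusive
  edge (16, 5)→(0, 8): d=(-16,3) inclusive
    (3,2)@(7, 5): e=[4,9,27] → █
    (4,2)@(9, 5): e=[12,7,21] → █
    (5,2)@(11, 5): e=[20,5,15] → █
    (6,2)@(13, 5): e=[28,3,9] → █
    (7,2)@(15, 5): e=[36,1,3] → █
    (8,2)@(17, 5): e=[44,-1,-3] → ·
    (1,3)@(3, 7): e=[4,29,7] → █
    (2,3)@(5, 7): e=[12,27,1] → █
    (3,3)@(7, 7): e=[20,25,-5] → ·
    (4,3)@(9, 7): e=[28,23,-11] → ·
    (5,3)@(11, 7): e=[36,21,-17] → ·
    (6,3)@(13, 7): e=[44,19,-23] → ·
  covered (7 px):
    · · · · · · · · ·
    · · · · · · · · ·
    · · · █ █ █ █ █ ·
    · █ █ · · · · · ·
    · · · · · · · · ·
    · · · · · · · · ·
T1:
  2·area = 80  (B↔C swapped to make it positive)
  edge (2, 10)→(6, 0): d=(4,-10) inclusive
  edge (6, 0)→(14, 0): d=(8,0) inclusive
  edge (14, 0)→(2, 10): d=(-12,10) inclusive
    (3,0)@(7, 1): e=[14,8,58] → █
    (4,0)@(9, 1): e=[34,8,38] → █
    (5,0)@(11, 1): e=[54,8,18] → █
    (6,0)@(13, 1): e=[74,8,-2] → ·
    (2,1)@(5, 3): e=[2,24,54] → █
    (5,1)@(11, 3): e=[62,24,-6] → ·
    (2,2)@(5, 5): e=[10,40,30] → █
    (4,2)@(9, 5): e=[50,40,-10] → ·
    (2,3)@(5, 7): e=[18,56,6] → █
    (3,3)@(7, 7): e=[38,56,-14] → ·
    (1,4)@(3, 9): e=[6,72,2] → █
    (2,4)@(5, 9): e=[26,72,-18] → ·
  covered (10 px):
    · · · █ █ █ · · ·
    · · █ █ █ · · · ·
    · · █ █ · · · · ·
    · · █ · · · · · ·
    · █ · · · · · · ·
    · · · · · · · · ·
T2:
  2·area = 36
  edge (0, 10)→(10, 4): d=(10,-6) inclusive
  edge (10, 4)→(16, 4): d=(6,0) inclusive
  edge (16, 4)→(0, 10): d=(-16,6) inclusive
    (7,0)@(15, 1): e=[0,-18,54] → ·  [on edge]
    (4,2)@(9, 5): e=[4,6,26] → █
    (5,2)@(11, 5): e=[16,6,14] → █
    (6,2)@(13, 5): e=[28,6,2] → █
    (7,2)@(15, 5): e=[40,6,-10] → ·
    (2,3)@(5, 7): e=[0,18,18] → █  [on edge]
    (3,3)@(7, 7): e=[12,18,6] → █
    (4,3)@(9, 7): e=[24,18,-6] → ·
    (5,3)@(11, 7): e=[36,18,-18] → ·
    (6,3)@(13, 7): e=[48,18,-30] → ·
    (2,4)@(5, 9): e=[20,30,-14] → ·
    (3,4)@(7, 9): e=[32,30,-26] → ·
  covered (5 px):
    · · · · · · · · ·
    · · · · · · · · ·
    · · · · █ █ █ · ·
    · · █ █ · · · · ·
    · · · · · · · · ·
    · · · · · · · · ·
T3:
  2·area = 22  (B↔C swapped to make it positive)
  edge (6, 4)→(4, 1): d=(-2,-3) inclusive
  edge (4, 1)→(12, 2): d=(8,1) inclusive
  edge (12, 2)→(6, 4): d=(-6,2) inclusive
    (7,0)@(15, 1): e=[33,-11,0] → ·  [on edge]
    (3,1)@(7, 3): e=[5,13,4] → █
    (4,1)@(9, 3): e=[11,11,0] → █  [on edge]
    (5,1)@(11, 3): e=[17,9,-4] → ·
    (1,2)@(3, 5): e=[-11,33,0] → ·  [on edge]
    (3,2)@(7, 5): e=[1,29,-8] → ·
    (4,2)@(9, 5): e=[7,27,-12] → ·
  covered (2 px):
    · · · · · · · · ·
    · · · █ █ · · · ·
    · · · · · · · · ·
    · · · · · · · · ·
    · · · · · · · · ·
    · · · · · · · · ·

Answer: [[3,0],[4,0],[5,0],[2,1],[3,1],[4,1],[2,2],[3,2],[2,3],[1,4]]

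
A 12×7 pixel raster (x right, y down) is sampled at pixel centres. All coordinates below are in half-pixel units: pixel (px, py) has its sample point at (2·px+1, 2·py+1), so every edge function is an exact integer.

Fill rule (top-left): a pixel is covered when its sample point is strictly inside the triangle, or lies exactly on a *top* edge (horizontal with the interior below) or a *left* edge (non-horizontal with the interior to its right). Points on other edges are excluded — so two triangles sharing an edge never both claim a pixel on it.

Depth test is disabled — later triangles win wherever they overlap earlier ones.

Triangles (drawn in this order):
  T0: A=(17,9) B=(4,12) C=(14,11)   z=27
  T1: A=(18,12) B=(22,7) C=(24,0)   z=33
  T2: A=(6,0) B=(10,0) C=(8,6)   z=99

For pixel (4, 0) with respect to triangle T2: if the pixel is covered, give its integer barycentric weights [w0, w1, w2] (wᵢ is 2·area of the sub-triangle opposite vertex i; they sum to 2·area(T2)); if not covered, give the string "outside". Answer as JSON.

T0:
  2·area = 17  (B↔C swapped to make it positive)
  edge (17, 9)→(14, 11): d=(-3,2) right/bottom  bias=-1
  edge (14, 11)→(4, 12): d=(-10,1) right/bottom  bias=-1
  edge (4, 12)→(17, 9): d=(13,-3) top-left  bias=+0
    (11,2)@(23, 5): e=[0,51,-34] → ·  [on edge]
    (8,4)@(17, 9): e=[0,17,0] → ·  [on edge]
    (4,5)@(9, 11): e=[10,5,2] → █
    (5,5)@(11, 11): e=[6,3,8] → █
    (6,5)@(13, 11): e=[2,1,14] → █
    (7,5)@(15, 11): e=[-2,-1,20] → ·
    (4,6)@(9, 13): e=[4,-15,28] → ·
    (5,6)@(11, 13): e=[0,-17,34] → ·  [on edge]
    (6,6)@(13, 13): e=[-4,-19,40] → ·
  covered (3 px):
    · · · · · · · · · · · ·
    · · · · · · · · · · · ·
    · · · · · · · · · · · ·
    · · · · · · · · · · · ·
    · · · · · · · · · · · ·
    · · · · █ █ █ · · · · ·
    · · · · · · · · · · · ·
T1:
  2·area = 18  (B↔C swapped to make it positive)
  edge (18, 12)→(24, 0): d=(6,-12) top-left  bias=+0
  edge (24, 0)→(22, 7): d=(-2,7) right/bottom  bias=-1
  edge (22, 7)→(18, 12): d=(-4,5) right/bottom  bias=-1
    (11,1)@(23, 3): e=[6,1,11] → █
    (11,2)@(23, 5): e=[18,-3,3] → ·
    (10,3)@(21, 7): e=[6,7,5] → █
    (11,3)@(23, 7): e=[30,-7,-5] → ·
    (10,4)@(21, 9): e=[18,3,-3] → ·
  covered (2 px):
    · · · · · · · · · · · ·
    · · · · · · · · · · · █
    · · · · · · · · · · · ·
    · · · · · · · · · · █ ·
    · · · · · · · · · · · ·
    · · · · · · · · · · · ·
    · · · · · · · · · · · ·
T2:
  2·area = 24
  edge (6, 0)→(10, 0): d=(4,0) top-left  bias=+0
  edge (10, 0)→(8, 6): d=(-2,6) right/bottom  bias=-1
  edge (8, 6)→(6, 0): d=(-2,-6) top-left  bias=+0
    (3,0)@(7, 1): e=[4,16,4] → █
    (4,0)@(9, 1): e=[4,4,16] → █
    (5,0)@(11, 1): e=[4,-8,28] → ·
    (3,1)@(7, 3): e=[12,12,0] → █  [on edge]
    (4,1)@(9, 3): e=[12,0,12] → ·  [on edge]
    (3,2)@(7, 5): e=[20,8,-4] → ·
    (3,4)@(7, 9): e=[36,0,-12] → ·  [on edge]
    (4,4)@(9, 9): e=[36,-12,0] → ·  [on edge]
  covered (3 px):
    · · · █ █ · · · · · · ·
    · · · █ · · · · · · · ·
    · · · · · · · · · · · ·
    · · · · · · · · · · · ·
    · · · · · · · · · · · ·
    · · · · · · · · · · · ·
    · · · · · · · · · · · ·

Final: [4,16,4]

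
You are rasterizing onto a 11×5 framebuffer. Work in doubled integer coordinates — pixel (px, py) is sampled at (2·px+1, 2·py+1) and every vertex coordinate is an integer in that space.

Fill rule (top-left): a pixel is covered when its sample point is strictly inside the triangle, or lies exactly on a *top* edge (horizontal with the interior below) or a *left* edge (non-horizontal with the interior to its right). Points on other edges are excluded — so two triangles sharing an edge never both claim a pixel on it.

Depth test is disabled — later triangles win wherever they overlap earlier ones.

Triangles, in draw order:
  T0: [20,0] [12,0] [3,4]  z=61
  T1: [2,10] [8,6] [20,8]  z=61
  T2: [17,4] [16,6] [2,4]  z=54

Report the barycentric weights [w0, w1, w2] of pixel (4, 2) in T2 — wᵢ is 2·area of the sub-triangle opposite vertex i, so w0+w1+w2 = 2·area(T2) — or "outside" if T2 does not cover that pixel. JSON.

T0:
  2·area = 32  (B↔C swapped to make it positive)
  edge (20, 0)→(3, 4): d=(-17,4) right/bottom  bias=-1
  edge (3, 4)→(12, 0): d=(9,-4) top-left  bias=+0
  edge (12, 0)→(20, 0): d=(8,0) top-left  bias=+0
    (5,0)@(11, 1): e=[19,5,8] → #
    (6,0)@(13, 1): e=[11,13,8] → #
    (7,0)@(15, 1): e=[3,21,8] → #
    (8,0)@(17, 1): e=[-5,29,8] → ·
    (3,1)@(7, 3): e=[1,7,24] → #
    (4,1)@(9, 3): e=[-7,15,24] → ·
    (5,1)@(11, 3): e=[-15,23,24] → ·
    (6,1)@(13, 3): e=[-23,31,24] → ·
    (7,1)@(15, 3): e=[-31,39,24] → ·
    (3,2)@(7, 5): e=[-33,25,40] → ·
  covered (4 px):
    · · · · · # # # · · ·
    · · · # · · · · · · ·
    · · · · · · · · · · ·
    · · · · · · · · · · ·
    · · · · · · · · · · ·
T1:
  2·area = 60
  edge (2, 10)→(8, 6): d=(6,-4) top-left  bias=+0
  edge (8, 6)→(20, 8): d=(12,2) right/bottom  bias=-1
  edge (20, 8)→(2, 10): d=(-18,2) right/bottom  bias=-1
    (3,3)@(7, 7): e=[2,14,44] → #
    (4,3)@(9, 7): e=[10,10,40] → #
    (5,3)@(11, 7): e=[18,6,36] → #
    (6,3)@(13, 7): e=[26,2,32] → #
    (7,3)@(15, 7): e=[34,-2,28] → ·
    (2,4)@(5, 9): e=[6,42,12] → #
    (5,4)@(11, 9): e=[30,30,0] → ·  [on edge]
    (6,4)@(13, 9): e=[38,26,-4] → ·
  covered (7 px):
    · · · · · · · · · · ·
    · · · · · · · · · · ·
    · · · · · · · · · · ·
    · · · # # # # · · · ·
    · · # # # · · · · · ·
T2:
  2·area = 30
  edge (17, 4)→(16, 6): d=(-1,2) right/bottom  bias=-1
  edge (16, 6)→(2, 4): d=(-14,-2) top-left  bias=+0
  edge (2, 4)→(17, 4): d=(15,0) top-left  bias=+0
    (4,2)@(9, 5): e=[15,0,15] → #  [on edge]
    (5,2)@(11, 5): e=[11,4,15] → #
    (6,2)@(13, 5): e=[7,8,15] → #
    (7,2)@(15, 5): e=[3,12,15] → #
    (8,2)@(17, 5): e=[-1,16,15] → ·
    (4,3)@(9, 7): e=[13,-28,45] → ·
    (5,3)@(11, 7): e=[9,-24,45] → ·
    (6,3)@(13, 7): e=[5,-20,45] → ·
    (7,3)@(15, 7): e=[1,-16,45] → ·
  covered (4 px):
    · · · · · · · · · · ·
    · · · · · · · · · · ·
    · · · · # # # # · · ·
    · · · · · · · · · · ·
    · · · · · · · · · · ·

Result: [0,15,15]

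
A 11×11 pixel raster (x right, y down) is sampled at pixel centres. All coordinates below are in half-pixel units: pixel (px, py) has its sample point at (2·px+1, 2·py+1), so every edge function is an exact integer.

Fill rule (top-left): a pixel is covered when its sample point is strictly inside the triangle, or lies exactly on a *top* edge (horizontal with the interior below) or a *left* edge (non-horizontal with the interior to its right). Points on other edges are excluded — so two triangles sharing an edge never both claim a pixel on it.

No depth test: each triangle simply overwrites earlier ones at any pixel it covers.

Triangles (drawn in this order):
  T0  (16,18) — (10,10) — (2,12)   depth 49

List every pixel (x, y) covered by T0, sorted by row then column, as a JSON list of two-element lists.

T0:
  2·area = 76  (B↔C swapped to make it positive)
  edge (16, 18)→(2, 12): d=(-14,-6) top-left  bias=+0
  edge (2, 12)→(10, 10): d=(8,-2) top-left  bias=+0
  edge (10, 10)→(16, 18): d=(6,8) right/bottom  bias=-1
    (3,5)@(7, 11): e=[44,2,30] → X
    (4,5)@(9, 11): e=[56,6,14] → X
    (5,5)@(11, 11): e=[68,10,-2] → .
    (2,6)@(5, 13): e=[4,14,58] → X
    (5,6)@(11, 13): e=[40,26,10] → X
    (6,6)@(13, 13): e=[52,30,-6] → .
    (2,7)@(5, 15): e=[-24,30,70] → .
    (3,7)@(7, 15): e=[-12,34,54] → .
    (4,7)@(9, 15): e=[0,38,38] → X  [on edge]
    (6,7)@(13, 15): e=[24,46,6] → X
    (7,7)@(15, 15): e=[36,50,-10] → .
    (4,8)@(9, 17): e=[-28,54,50] → .
  covered (10 px):
    . . . . . . . . . . .
    . . . . . . . . . . .
    . . . . . . . . . . .
    . . . . . . . . . . .
    . . . . . . . . . . .
    . . . X X . . . . . .
    . . X X X X . . . . .
    . . . . X X X . . . .
    . . . . . . . X . . .
    . . . . . . . . . . .
    . . . . . . . . . . .

Result: [[3,5],[4,5],[2,6],[3,6],[4,6],[5,6],[4,7],[5,7],[6,7],[7,8]]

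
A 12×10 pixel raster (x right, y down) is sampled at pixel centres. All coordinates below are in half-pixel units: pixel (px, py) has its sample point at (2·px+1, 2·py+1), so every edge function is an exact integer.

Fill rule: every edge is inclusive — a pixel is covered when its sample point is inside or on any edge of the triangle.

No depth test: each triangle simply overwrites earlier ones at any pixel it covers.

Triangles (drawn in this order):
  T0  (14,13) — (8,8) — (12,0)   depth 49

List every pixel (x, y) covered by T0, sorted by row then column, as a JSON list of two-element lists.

T0:
  2·area = 68
  edge (14, 13)→(8, 8): d=(-6,-5) inclusive
  edge (8, 8)→(12, 0): d=(4,-8) inclusive
  edge (12, 0)→(14, 13): d=(2,13) inclusive
    (5,1)@(11, 3): e=[45,4,19] → #
    (6,1)@(13, 3): e=[55,20,-7] → ·
    (5,2)@(11, 5): e=[33,12,23] → #
    (6,2)@(13, 5): e=[43,28,-3] → ·
    (4,3)@(9, 7): e=[11,4,53] → #
    (6,3)@(13, 7): e=[31,36,1] → #
    (7,3)@(15, 7): e=[41,52,-25] → ·
    (4,4)@(9, 9): e=[-1,12,57] → ·
    (5,4)@(11, 9): e=[9,28,31] → #
    (7,4)@(15, 9): e=[29,60,-21] → ·
    (5,5)@(11, 11): e=[-3,36,35] → ·
    (6,5)@(13, 11): e=[7,52,9] → #
  covered (8 px):
    · · · · · · · · · · · ·
    · · · · · # · · · · · ·
    · · · · · # · · · · · ·
    · · · · # # # · · · · ·
    · · · · · # # · · · · ·
    · · · · · · # · · · · ·
    · · · · · · · · · · · ·
    · · · · · · · · · · · ·
    · · · · · · · · · · · ·
    · · · · · · · · · · · ·

Result: [[5,1],[5,2],[4,3],[5,3],[6,3],[5,4],[6,4],[6,5]]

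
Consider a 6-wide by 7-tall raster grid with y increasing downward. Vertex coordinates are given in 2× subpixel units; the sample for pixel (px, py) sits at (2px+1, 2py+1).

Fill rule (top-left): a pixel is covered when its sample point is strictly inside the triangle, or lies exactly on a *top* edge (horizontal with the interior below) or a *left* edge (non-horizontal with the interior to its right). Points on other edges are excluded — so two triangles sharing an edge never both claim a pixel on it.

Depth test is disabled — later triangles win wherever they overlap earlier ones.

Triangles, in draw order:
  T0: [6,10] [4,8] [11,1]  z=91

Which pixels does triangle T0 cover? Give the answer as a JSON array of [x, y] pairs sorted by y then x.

T0:
  2·area = 28
  edge (6, 10)→(4, 8): d=(-2,-2) top-left  bias=+0
  edge (4, 8)→(11, 1): d=(7,-7) top-left  bias=+0
  edge (11, 1)→(6, 10): d=(-5,9) right/bottom  bias=-1
    (5,0)@(11, 1): e=[28,0,0] → ·  [on edge]
    (4,1)@(9, 3): e=[20,0,8] → #  [on edge]
    (5,1)@(11, 3): e=[24,14,-10] → ·
    (0,2)@(1, 5): e=[0,-42,70] → ·  [on edge]
    (3,2)@(7, 5): e=[12,0,16] → #  [on edge]
    (4,2)@(9, 5): e=[16,14,-2] → ·
    (1,3)@(3, 7): e=[0,-14,42] → ·  [on edge]
    (2,3)@(5, 7): e=[4,0,24] → #  [on edge]
    (4,3)@(9, 7): e=[12,28,-12] → ·
    (1,4)@(3, 9): e=[-4,0,32] → ·  [on edge]
    (2,4)@(5, 9): e=[0,14,14] → #  [on edge]
    (3,4)@(7, 9): e=[4,28,-4] → ·
    (0,5)@(1, 11): e=[-12,0,40] → ·  [on edge]
    (3,5)@(7, 11): e=[0,42,-14] → ·  [on edge]
    (4,6)@(9, 13): e=[0,70,-42] → ·  [on edge]
  covered (5 px):
    · · · · · ·
    · · · · # ·
    · · · # · ·
    · · # # · ·
    · · # · · ·
    · · · · · ·
    · · · · · ·

Final: [[4,1],[3,2],[2,3],[3,3],[2,4]]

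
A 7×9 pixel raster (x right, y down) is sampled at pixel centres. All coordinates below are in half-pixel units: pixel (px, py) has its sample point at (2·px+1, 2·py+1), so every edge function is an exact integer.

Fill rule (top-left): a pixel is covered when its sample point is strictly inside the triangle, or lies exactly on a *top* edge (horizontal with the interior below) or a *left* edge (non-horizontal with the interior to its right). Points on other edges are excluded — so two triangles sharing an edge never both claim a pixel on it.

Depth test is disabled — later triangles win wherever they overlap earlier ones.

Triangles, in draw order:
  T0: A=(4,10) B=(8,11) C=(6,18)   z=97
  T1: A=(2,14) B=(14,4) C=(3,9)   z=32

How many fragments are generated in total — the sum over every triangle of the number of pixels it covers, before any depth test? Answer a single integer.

T0:
  2·area = 30
  edge (4, 10)→(8, 11): d=(4,1) right/bottom  bias=-1
  edge (8, 11)→(6, 18): d=(-2,7) right/bottom  bias=-1
  edge (6, 18)→(4, 10): d=(-2,-8) top-left  bias=+0
    (2,5)@(5, 11): e=[3,21,6] → █
    (3,5)@(7, 11): e=[1,7,22] → █
    (4,5)@(9, 11): e=[-1,-7,38] → ·
    (2,6)@(5, 13): e=[11,17,2] → █
    (4,6)@(9, 13): e=[7,-11,34] → ·
    (2,7)@(5, 15): e=[19,13,-2] → ·
    (3,7)@(7, 15): e=[17,-1,14] → ·
  covered (4 px):
    · · · · · · ·
    · · · · · · ·
    · · · · · · ·
    · · · · · · ·
    · · · · · · ·
    · · █ █ · · ·
    · · █ █ · · ·
    · · · · · · ·
    · · · · · · ·
T1:
  2·area = 50  (B↔C swapped to make it positive)
  edge (2, 14)→(3, 9): d=(1,-5) top-left  bias=+0
  edge (3, 9)→(14, 4): d=(11,-5) top-left  bias=+0
  edge (14, 4)→(2, 14): d=(-12,10) right/bottom  bias=-1
    (4,3)@(9, 7): e=[28,8,14] → █
    (5,3)@(11, 7): e=[38,18,-6] → ·
    (1,4)@(3, 9): e=[0,0,50] → █  [on edge]
    (2,4)@(5, 9): e=[10,10,30] → █
    (3,4)@(7, 9): e=[20,20,10] → █
    (4,4)@(9, 9): e=[30,30,-10] → ·
    (1,5)@(3, 11): e=[2,22,26] → █
    (3,5)@(7, 11): e=[22,42,-14] → ·
    (1,6)@(3, 13): e=[4,44,2] → █
    (2,6)@(5, 13): e=[14,54,-18] → ·
    (1,7)@(3, 15): e=[6,66,-22] → ·
  covered (7 px):
    · · · · · · ·
    · · · · · · ·
    · · · · · · ·
    · · · · █ · ·
    · █ █ █ · · ·
    · █ █ · · · ·
    · █ · · · · ·
    · · · · · · ·
    · · · · · · ·

Answer: 11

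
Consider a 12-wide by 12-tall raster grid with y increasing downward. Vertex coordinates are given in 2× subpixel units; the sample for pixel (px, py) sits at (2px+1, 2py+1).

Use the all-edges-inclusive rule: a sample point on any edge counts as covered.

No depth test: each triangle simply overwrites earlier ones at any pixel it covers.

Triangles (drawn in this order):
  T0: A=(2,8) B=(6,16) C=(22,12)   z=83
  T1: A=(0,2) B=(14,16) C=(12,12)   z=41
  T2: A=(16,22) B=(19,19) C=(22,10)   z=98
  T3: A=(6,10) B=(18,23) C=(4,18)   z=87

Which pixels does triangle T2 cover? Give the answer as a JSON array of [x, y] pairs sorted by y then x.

T0:
  2·area = 144  (B↔C swapped to make it positive)
  edge (2, 8)→(22, 12): d=(20,4) inclusive
  edge (22, 12)→(6, 16): d=(-16,4) inclusive
  edge (6, 16)→(2, 8): d=(-4,-8) inclusive
    (1,4)@(3, 9): e=[16,124,4] → #
    (2,4)@(5, 9): e=[8,116,20] → #
    (3,4)@(7, 9): e=[0,108,36] → #  [on edge]
    (4,4)@(9, 9): e=[-8,100,52] → ·
    (1,5)@(3, 11): e=[56,92,-4] → ·
    (2,5)@(5, 11): e=[48,84,12] → #
    (4,5)@(9, 11): e=[32,68,44] → #
    (5,5)@(11, 11): e=[24,60,60] → #
    (6,5)@(13, 11): e=[16,52,76] → #
    (7,5)@(15, 11): e=[8,44,92] → #
    (8,5)@(17, 11): e=[0,36,108] → #  [on edge]
    (9,5)@(19, 11): e=[-8,28,124] → ·
  covered (19 px):
    · · · · · · · · · · · ·
    · · · · · · · · · · · ·
    · · · · · · · · · · · ·
    · · · · · · · · · · · ·
    · # # # · · · · · · · ·
    · · # # # # # # # · · ·
    · · # # # # # # # · · ·
    · · · # # · · · · · · ·
    · · · · · · · · · · · ·
    · · · · · · · · · · · ·
    · · · · · · · · · · · ·
    · · · · · · · · · · · ·
T1:
  2·area = 28  (B↔C swapped to make it positive)
  edge (0, 2)→(12, 12): d=(12,10) inclusive
  edge (12, 12)→(14, 16): d=(2,4) inclusive
  edge (14, 16)→(0, 2): d=(-14,-14) inclusive
    (0,1)@(1, 3): e=[2,26,0] → #  [on edge]
    (1,1)@(3, 3): e=[-18,18,28] → ·
    (0,2)@(1, 5): e=[26,30,-28] → ·
    (1,2)@(3, 5): e=[6,22,0] → #  [on edge]
    (2,2)@(5, 5): e=[-14,14,28] → ·
    (1,3)@(3, 7): e=[30,26,-28] → ·
    (2,3)@(5, 7): e=[10,18,0] → #  [on edge]
    (3,3)@(7, 7): e=[-10,10,28] → ·
    (2,4)@(5, 9): e=[34,22,-28] → ·
    (3,4)@(7, 9): e=[14,14,0] → #  [on edge]
    (4,4)@(9, 9): e=[-6,6,28] → ·
    (3,5)@(7, 11): e=[38,18,-28] → ·
    (4,5)@(9, 11): e=[18,10,0] → #  [on edge]
    (5,6)@(11, 13): e=[22,6,0] → #  [on edge]
    (6,7)@(13, 15): e=[26,2,0] → #  [on edge]
    (7,8)@(15, 17): e=[30,-2,0] → ·  [on edge]
    (8,9)@(17, 19): e=[34,-6,0] → ·  [on edge]
    (9,10)@(19, 21): e=[38,-10,0] → ·  [on edge]
    (10,11)@(21, 23): e=[42,-14,0] → ·  [on edge]
  covered (7 px):
    · · · · · · · · · · · ·
    # · · · · · · · · · · ·
    · # · · · · · · · · · ·
    · · # · · · · · · · · ·
    · · · # · · · · · · · ·
    · · · · # · · · · · · ·
    · · · · · # · · · · · ·
    · · · · · · # · · · · ·
    · · · · · · · · · · · ·
    · · · · · · · · · · · ·
    · · · · · · · · · · · ·
    · · · · · · · · · · · ·
T2:
  2·area = 18  (B↔C swapped to make it positive)
  edge (16, 22)→(22, 10): d=(6,-12) inclusive
  edge (22, 10)→(19, 19): d=(-3,9) inclusive
  edge (19, 19)→(16, 22): d=(-3,3) inclusive
    (11,3)@(23, 7): e=[-6,0,24] → ·  [on edge]
    (10,6)@(21, 13): e=[6,0,12] → #  [on edge]
    (11,6)@(23, 13): e=[30,-18,6] → ·
    (10,7)@(21, 15): e=[18,-6,6] → ·
    (11,7)@(23, 15): e=[42,-24,0] → ·  [on edge]
    (9,8)@(19, 17): e=[6,6,6] → #
    (10,8)@(21, 17): e=[30,-12,0] → ·  [on edge]
    (9,9)@(19, 19): e=[18,0,0] → #  [on edge]
    (10,9)@(21, 19): e=[42,-18,-6] → ·
    (8,10)@(17, 21): e=[6,12,0] → #  [on edge]
    (9,10)@(19, 21): e=[30,-6,-6] → ·
    (7,11)@(15, 23): e=[-6,24,0] → ·  [on edge]
  covered (4 px):
    · · · · · · · · · · · ·
    · · · · · · · · · · · ·
    · · · · · · · · · · · ·
    · · · · · · · · · · · ·
    · · · · · · · · · · · ·
    · · · · · · · · · · · ·
    · · · · · · · · · · # ·
    · · · · · · · · · · · ·
    · · · · · · · · · # · ·
    · · · · · · · · · # · ·
    · · · · · · · · # · · ·
    · · · · · · · · · · · ·
T3:
  2·area = 122
  edge (6, 10)→(18, 23): d=(12,13) inclusive
  edge (18, 23)→(4, 18): d=(-14,-5) inclusive
  edge (4, 18)→(6, 10): d=(2,-8) inclusive
    (3,6)@(7, 13): e=[23,85,14] → #
    (4,6)@(9, 13): e=[-3,95,30] → ·
    (2,7)@(5, 15): e=[73,47,2] → #
    (4,7)@(9, 15): e=[21,67,34] → #
    (5,7)@(11, 15): e=[-5,77,50] → ·
    (2,8)@(5, 17): e=[97,19,6] → #
    (5,8)@(11, 17): e=[19,49,54] → #
    (6,8)@(13, 17): e=[-7,59,70] → ·
    (2,9)@(5, 19): e=[121,-9,10] → ·
    (3,9)@(7, 19): e=[95,1,26] → #
    (6,9)@(13, 19): e=[17,31,74] → #
    (7,9)@(15, 19): e=[-9,41,90] → ·
  covered (14 px):
    · · · · · · · · · · · ·
    · · · · · · · · · · · ·
    · · · · · · · · · · · ·
    · · · · · · · · · · · ·
    · · · · · · · · · · · ·
    · · · · · · · · · · · ·
    · · · # · · · · · · · ·
    · · # # # · · · · · · ·
    · · # # # # · · · · · ·
    · · · # # # # · · · · ·
    · · · · · · # # · · · ·
    · · · · · · · · · · · ·

Answer: [[10,6],[9,8],[9,9],[8,10]]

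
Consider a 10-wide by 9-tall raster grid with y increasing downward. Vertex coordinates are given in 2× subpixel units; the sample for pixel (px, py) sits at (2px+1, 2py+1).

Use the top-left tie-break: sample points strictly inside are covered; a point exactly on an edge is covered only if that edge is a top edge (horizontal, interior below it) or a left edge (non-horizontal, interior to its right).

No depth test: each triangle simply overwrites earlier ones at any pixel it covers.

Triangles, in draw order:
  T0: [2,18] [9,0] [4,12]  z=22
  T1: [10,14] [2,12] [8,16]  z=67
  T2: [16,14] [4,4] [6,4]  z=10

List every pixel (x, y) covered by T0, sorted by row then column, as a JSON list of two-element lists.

T0:
  2·area = 6  (B↔C swapped to make it positive)
  edge (2, 18)→(4, 12): d=(2,-6) top-left  bias=+0
  edge (4, 12)→(9, 0): d=(5,-12) top-left  bias=+0
  edge (9, 0)→(2, 18): d=(-7,18) right/bottom  bias=-1
    (3,1)@(7, 3): e=[0,-9,15] → ·  [on edge]
    (3,2)@(7, 5): e=[4,1,1] → █
    (4,2)@(9, 5): e=[16,25,-35] → ·
    (3,3)@(7, 7): e=[8,11,-13] → ·
    (2,4)@(5, 9): e=[0,-3,9] → ·  [on edge]
    (1,7)@(3, 15): e=[0,3,3] → █  [on edge]
    (2,7)@(5, 15): e=[12,27,-33] → ·
    (1,8)@(3, 17): e=[4,13,-11] → ·
  covered (2 px):
    · · · · · · · · · ·
    · · · · · · · · · ·
    · · · █ · · · · · ·
    · · · · · · · · · ·
    · · · · · · · · · ·
    · · · · · · · · · ·
    · · · · · · · · · ·
    · █ · · · · · · · ·
    · · · · · · · · · ·
T1:
  2·area = 20  (B↔C swapped to make it positive)
  edge (10, 14)→(8, 16): d=(-2,2) right/bottom  bias=-1
  edge (8, 16)→(2, 12): d=(-6,-4) top-left  bias=+0
  edge (2, 12)→(10, 14): d=(8,2) right/bottom  bias=-1
    (9,2)@(19, 5): e=[0,110,-90] → ·  [on edge]
    (8,3)@(17, 7): e=[0,90,-70] → ·  [on edge]
    (7,4)@(15, 9): e=[0,70,-50] → ·  [on edge]
    (6,5)@(13, 11): e=[0,50,-30] → ·  [on edge]
    (2,6)@(5, 13): e=[12,6,2] → █
    (3,6)@(7, 13): e=[8,14,-2] → ·
    (5,6)@(11, 13): e=[0,30,-10] → ·  [on edge]
    (2,7)@(5, 15): e=[8,-6,18] → ·
    (3,7)@(7, 15): e=[4,2,14] → █
    (4,7)@(9, 15): e=[0,10,10] → ·  [on edge]
    (3,8)@(7, 17): e=[0,-10,30] → ·  [on edge]
  covered (2 px):
    · · · · · · · · · ·
    · · · · · · · · · ·
    · · · · · · · · · ·
    · · · · · · · · · ·
    · · · · · · · · · ·
    · · · · · · · · · ·
    · · █ · · · · · · ·
    · · · █ · · · · · ·
    · · · · · · · · · ·
T2:
  2·area = 20
  edge (16, 14)→(4, 4): d=(-12,-10) top-left  bias=+0
  edge (4, 4)→(6, 4): d=(2,0) top-left  bias=+0
  edge (6, 4)→(16, 14): d=(10,10) right/bottom  bias=-1
    (1,0)@(3, 1): e=[26,-6,0] → ·  [on edge]
    (2,1)@(5, 3): e=[22,-2,0] → ·  [on edge]
    (3,2)@(7, 5): e=[18,2,0] → ·  [on edge]
    (4,3)@(9, 7): e=[14,6,0] → ·  [on edge]
    (5,4)@(11, 9): e=[10,10,0] → ·  [on edge]
    (6,5)@(13, 11): e=[6,14,0] → ·  [on edge]
    (7,6)@(15, 13): e=[2,18,0] → ·  [on edge]
    (8,7)@(17, 15): e=[-2,22,0] → ·  [on edge]
    (9,8)@(19, 17): e=[-6,26,0] → ·  [on edge]
  covered (0 px):
    · · · · · · · · · ·
    · · · · · · · · · ·
    · · · · · · · · · ·
    · · · · · · · · · ·
    · · · · · · · · · ·
    · · · · · · · · · ·
    · · · · · · · · · ·
    · · · · · · · · · ·
    · · · · · · · · · ·

Answer: [[3,2],[1,7]]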